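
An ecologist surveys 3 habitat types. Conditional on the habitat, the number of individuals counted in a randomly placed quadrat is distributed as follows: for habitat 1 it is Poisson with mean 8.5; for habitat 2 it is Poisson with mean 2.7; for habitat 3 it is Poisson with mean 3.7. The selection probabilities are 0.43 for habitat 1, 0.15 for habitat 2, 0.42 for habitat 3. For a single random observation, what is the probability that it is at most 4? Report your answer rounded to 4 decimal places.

0.4500

Conditional on each habitat, P(X ≤ 4): 1: 0.074364; 2: 0.862908; 3: 0.687219.
By total probability, P(X ≤ 4) = 0.43·0.074364 + 0.15·0.862908 + 0.42·0.687219 = 0.450045.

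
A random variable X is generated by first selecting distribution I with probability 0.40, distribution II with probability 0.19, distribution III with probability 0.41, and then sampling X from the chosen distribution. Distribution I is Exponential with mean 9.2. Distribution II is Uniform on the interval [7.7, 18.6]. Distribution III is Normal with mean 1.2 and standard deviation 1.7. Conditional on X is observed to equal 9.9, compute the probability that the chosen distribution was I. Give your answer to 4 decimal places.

0.4596

Likelihoods f(9.9 | ·): I: 0.0370573; II: 0.0917431; III: 4.82289e-07.
Posterior ∝ prior × likelihood. Numerator for I: 0.4·0.0370573 = 0.0148229.
Normalizing constant: 0.4·0.0370573 + 0.19·0.0917431 + 0.41·4.82289e-07 = 0.0322543.
P(I | observation) = 0.0148229 / 0.0322543 = 0.459564.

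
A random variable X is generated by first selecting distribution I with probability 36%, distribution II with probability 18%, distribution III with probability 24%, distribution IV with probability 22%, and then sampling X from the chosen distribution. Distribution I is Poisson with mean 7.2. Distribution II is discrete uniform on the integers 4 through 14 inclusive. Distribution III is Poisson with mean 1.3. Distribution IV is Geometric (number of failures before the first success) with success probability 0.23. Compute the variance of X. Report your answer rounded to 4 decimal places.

16.3469

Per component, I: μ=7.2, E[X²]=59.04; II: μ=9, E[X²]=91; III: μ=1.3, E[X²]=2.99; IV: μ=3.34783, E[X²]=25.7637.
E[X] = 0.36·7.2 + 0.18·9 + 0.24·1.3 + 0.22·3.34783 = 5.26052.
E[X²] = 0.36·59.04 + 0.18·91 + 0.24·2.99 + 0.22·25.7637 = 44.02.
Var(X) = E[X²] − (E[X])² = 44.02 − 27.6731 = 16.3469.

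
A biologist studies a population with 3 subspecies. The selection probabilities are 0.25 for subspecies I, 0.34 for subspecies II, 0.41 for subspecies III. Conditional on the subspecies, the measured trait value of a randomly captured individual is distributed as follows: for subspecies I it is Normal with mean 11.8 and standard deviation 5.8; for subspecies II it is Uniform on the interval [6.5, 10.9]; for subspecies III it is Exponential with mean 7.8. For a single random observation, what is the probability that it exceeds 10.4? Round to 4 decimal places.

Conditional on each subspecies, P(X > 10.4): I: 0.595369; II: 0.113636; III: 0.263597.
By total probability, P(X > 10.4) = 0.25·0.595369 + 0.34·0.113636 + 0.41·0.263597 = 0.295554.

0.2956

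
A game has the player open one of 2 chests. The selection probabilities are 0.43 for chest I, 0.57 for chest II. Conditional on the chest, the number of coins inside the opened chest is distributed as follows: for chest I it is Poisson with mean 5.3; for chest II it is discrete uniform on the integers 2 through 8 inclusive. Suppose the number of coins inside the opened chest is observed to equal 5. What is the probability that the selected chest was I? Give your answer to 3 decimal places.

0.479

Likelihoods P(X=5 | ·): I: 0.173955; II: 0.142857.
Posterior ∝ prior × likelihood. Numerator for I: 0.43·0.173955 = 0.0748007.
Normalizing constant: 0.43·0.173955 + 0.57·0.142857 = 0.156229.
P(I | observation) = 0.0748007 / 0.156229 = 0.478788.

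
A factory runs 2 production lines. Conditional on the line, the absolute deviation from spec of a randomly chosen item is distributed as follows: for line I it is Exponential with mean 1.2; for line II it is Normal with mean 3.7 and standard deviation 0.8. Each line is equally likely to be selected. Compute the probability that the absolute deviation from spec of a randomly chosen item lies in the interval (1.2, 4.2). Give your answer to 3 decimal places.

0.535

Conditional on each line, P(1.2 < X < 4.2): I: 0.337682; II: 0.733125.
By total probability, P(1.2 < X < 4.2) = 0.5·0.337682 + 0.5·0.733125 = 0.535404.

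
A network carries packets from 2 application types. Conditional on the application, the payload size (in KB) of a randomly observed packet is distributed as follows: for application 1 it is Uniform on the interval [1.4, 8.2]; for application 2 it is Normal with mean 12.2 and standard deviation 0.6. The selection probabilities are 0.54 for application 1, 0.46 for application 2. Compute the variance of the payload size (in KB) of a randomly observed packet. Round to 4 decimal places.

Per component, 1: μ=4.8, E[X²]=26.8933; 2: μ=12.2, E[X²]=149.2.
E[X] = 0.54·4.8 + 0.46·12.2 = 8.204.
E[X²] = 0.54·26.8933 + 0.46·149.2 = 83.1544.
Var(X) = E[X²] − (E[X])² = 83.1544 − 67.3056 = 15.8488.

15.8488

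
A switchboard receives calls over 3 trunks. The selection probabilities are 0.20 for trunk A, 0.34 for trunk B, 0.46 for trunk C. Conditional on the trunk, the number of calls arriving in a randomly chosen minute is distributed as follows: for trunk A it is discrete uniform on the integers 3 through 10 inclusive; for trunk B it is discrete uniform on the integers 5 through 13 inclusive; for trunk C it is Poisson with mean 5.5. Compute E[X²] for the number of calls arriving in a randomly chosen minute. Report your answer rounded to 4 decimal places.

For each component E[X²] = Var + (mean)², giving A: 47.5; B: 87.6667; C: 35.75.
Overall E[X²] = 0.2·47.5 + 0.34·87.6667 + 0.46·35.75 = 55.7517.

55.7517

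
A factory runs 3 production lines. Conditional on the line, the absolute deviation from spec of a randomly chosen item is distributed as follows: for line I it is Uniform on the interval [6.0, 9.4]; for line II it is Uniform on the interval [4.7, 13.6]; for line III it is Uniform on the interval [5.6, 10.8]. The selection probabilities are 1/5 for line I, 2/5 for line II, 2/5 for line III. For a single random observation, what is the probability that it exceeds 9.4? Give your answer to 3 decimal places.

Conditional on each line, P(X > 9.4): I: 0; II: 0.47191; III: 0.269231.
By total probability, P(X > 9.4) = 0.2·0 + 0.4·0.47191 + 0.4·0.269231 = 0.296456.

0.296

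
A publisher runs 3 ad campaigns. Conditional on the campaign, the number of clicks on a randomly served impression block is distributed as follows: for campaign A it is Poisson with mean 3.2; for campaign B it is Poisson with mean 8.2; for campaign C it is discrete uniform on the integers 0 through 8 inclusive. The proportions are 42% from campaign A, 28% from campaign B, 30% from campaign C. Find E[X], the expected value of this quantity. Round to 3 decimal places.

4.840

Component means — A: 3.2; B: 8.2; C: 4.
E[X] = 0.42·3.2 + 0.28·8.2 + 0.3·4 = 4.84.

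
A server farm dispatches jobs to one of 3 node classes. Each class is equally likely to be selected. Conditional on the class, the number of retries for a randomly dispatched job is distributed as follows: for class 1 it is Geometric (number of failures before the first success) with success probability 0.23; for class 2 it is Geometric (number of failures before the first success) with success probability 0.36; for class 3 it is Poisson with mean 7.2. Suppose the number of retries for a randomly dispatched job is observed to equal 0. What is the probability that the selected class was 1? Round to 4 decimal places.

Likelihoods P(X=0 | ·): 1: 0.23; 2: 0.36; 3: 0.000746586.
Posterior ∝ prior × likelihood. Numerator for 1: 0.333333·0.23 = 0.0766667.
Normalizing constant: 0.333333·0.23 + 0.333333·0.36 + 0.333333·0.000746586 = 0.196916.
P(1 | observation) = 0.0766667 / 0.196916 = 0.389338.

0.3893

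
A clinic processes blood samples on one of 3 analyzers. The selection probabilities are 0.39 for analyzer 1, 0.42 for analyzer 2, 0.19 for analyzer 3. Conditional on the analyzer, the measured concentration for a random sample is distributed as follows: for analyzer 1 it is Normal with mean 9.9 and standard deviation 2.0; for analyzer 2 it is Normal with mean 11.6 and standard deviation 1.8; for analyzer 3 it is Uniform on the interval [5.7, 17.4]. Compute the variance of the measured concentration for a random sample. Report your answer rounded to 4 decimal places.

Per component, 1: μ=9.9, E[X²]=102.01; 2: μ=11.6, E[X²]=137.8; 3: μ=11.55, E[X²]=144.81.
E[X] = 0.39·9.9 + 0.42·11.6 + 0.19·11.55 = 10.9275.
E[X²] = 0.39·102.01 + 0.42·137.8 + 0.19·144.81 = 125.174.
Var(X) = E[X²] − (E[X])² = 125.174 − 119.41 = 5.76354.

5.7635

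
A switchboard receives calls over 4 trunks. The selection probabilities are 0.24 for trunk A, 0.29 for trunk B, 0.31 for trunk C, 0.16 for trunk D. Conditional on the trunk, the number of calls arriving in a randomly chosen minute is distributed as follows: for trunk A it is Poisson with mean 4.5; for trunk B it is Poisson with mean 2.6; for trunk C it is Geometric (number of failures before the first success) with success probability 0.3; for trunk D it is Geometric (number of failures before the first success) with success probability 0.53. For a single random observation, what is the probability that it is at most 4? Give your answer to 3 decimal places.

0.796

Conditional on each trunk, P(X ≤ 4): A: 0.532104; B: 0.877423; C: 0.83193; D: 0.977065.
By total probability, P(X ≤ 4) = 0.24·0.532104 + 0.29·0.877423 + 0.31·0.83193 + 0.16·0.977065 = 0.796386.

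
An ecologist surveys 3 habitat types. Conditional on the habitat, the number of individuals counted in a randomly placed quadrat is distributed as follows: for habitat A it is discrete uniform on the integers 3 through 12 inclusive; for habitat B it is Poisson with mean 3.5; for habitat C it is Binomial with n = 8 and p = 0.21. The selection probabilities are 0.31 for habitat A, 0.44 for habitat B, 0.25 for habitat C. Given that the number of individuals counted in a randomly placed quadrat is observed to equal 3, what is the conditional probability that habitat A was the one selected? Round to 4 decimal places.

0.1869

Likelihoods P(X=3 | ·): A: 0.1; B: 0.215785; C: 0.159581.
Posterior ∝ prior × likelihood. Numerator for A: 0.31·0.1 = 0.031.
Normalizing constant: 0.31·0.1 + 0.44·0.215785 + 0.25·0.159581 = 0.165841.
P(A | observation) = 0.031 / 0.165841 = 0.186926.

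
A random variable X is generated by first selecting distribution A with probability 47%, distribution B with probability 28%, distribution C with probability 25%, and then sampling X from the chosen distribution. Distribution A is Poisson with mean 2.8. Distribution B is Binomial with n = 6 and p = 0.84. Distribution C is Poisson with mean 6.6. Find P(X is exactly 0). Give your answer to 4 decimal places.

0.0289

Conditional on each component, P(X = 0): A: 0.0608101; B: 1.67772e-05; C: 0.00136037.
By total probability, P(X = 0) = 0.47·0.0608101 + 0.28·1.67772e-05 + 0.25·0.00136037 = 0.0289255.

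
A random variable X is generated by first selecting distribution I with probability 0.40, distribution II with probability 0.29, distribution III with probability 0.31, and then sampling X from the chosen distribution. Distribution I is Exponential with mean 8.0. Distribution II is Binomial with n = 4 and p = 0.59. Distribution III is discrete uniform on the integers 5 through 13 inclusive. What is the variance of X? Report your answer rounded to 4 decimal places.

35.7248

Per component, I: μ=8, E[X²]=128; II: μ=2.36, E[X²]=6.5372; III: μ=9, E[X²]=87.6667.
E[X] = 0.4·8 + 0.29·2.36 + 0.31·9 = 6.6744.
E[X²] = 0.4·128 + 0.29·6.5372 + 0.31·87.6667 = 80.2725.
Var(X) = E[X²] − (E[X])² = 80.2725 − 44.5476 = 35.7248.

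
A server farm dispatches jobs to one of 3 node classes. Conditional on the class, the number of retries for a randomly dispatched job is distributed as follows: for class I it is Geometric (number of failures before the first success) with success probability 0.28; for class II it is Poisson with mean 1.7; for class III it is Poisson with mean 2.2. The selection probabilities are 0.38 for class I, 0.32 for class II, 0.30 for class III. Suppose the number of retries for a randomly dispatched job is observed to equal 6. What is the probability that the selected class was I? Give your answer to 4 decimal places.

Likelihoods P(X=6 | ·): I: 0.0390079; II: 0.00612436; III: 0.0174484.
Posterior ∝ prior × likelihood. Numerator for I: 0.38·0.0390079 = 0.014823.
Normalizing constant: 0.38·0.0390079 + 0.32·0.00612436 + 0.3·0.0174484 = 0.0220173.
P(I | observation) = 0.014823 / 0.0220173 = 0.673243.

0.6732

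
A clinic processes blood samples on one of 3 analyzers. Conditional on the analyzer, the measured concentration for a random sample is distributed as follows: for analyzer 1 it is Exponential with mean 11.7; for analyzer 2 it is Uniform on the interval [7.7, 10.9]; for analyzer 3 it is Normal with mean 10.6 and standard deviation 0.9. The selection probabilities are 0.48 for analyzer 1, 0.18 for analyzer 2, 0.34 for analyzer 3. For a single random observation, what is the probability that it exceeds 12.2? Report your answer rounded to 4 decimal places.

0.1820

Conditional on each analyzer, P(X > 12.2): 1: 0.352489; 2: 0; 3: 0.0377202.
By total probability, P(X > 12.2) = 0.48·0.352489 + 0.18·0 + 0.34·0.0377202 = 0.18202.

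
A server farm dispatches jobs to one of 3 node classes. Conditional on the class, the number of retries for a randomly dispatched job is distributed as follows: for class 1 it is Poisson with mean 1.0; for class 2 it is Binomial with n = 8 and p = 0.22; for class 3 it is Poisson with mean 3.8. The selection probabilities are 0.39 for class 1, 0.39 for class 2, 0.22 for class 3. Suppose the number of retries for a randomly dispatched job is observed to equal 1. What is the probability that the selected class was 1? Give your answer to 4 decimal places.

0.5074

Likelihoods P(X=1 | ·): 1: 0.367879; 2: 0.309154; 3: 0.0850089.
Posterior ∝ prior × likelihood. Numerator for 1: 0.39·0.367879 = 0.143473.
Normalizing constant: 0.39·0.367879 + 0.39·0.309154 + 0.22·0.0850089 = 0.282745.
P(1 | observation) = 0.143473 / 0.282745 = 0.507429.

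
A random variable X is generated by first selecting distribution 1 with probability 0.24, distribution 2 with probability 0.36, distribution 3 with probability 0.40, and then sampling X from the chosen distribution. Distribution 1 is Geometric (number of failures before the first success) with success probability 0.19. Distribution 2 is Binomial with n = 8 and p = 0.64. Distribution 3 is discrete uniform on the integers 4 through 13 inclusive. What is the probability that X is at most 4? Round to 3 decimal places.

0.310

Conditional on each component, P(X ≤ 4): 1: 0.651322; 2: 0.315279; 3: 0.1.
By total probability, P(X ≤ 4) = 0.24·0.651322 + 0.36·0.315279 + 0.4·0.1 = 0.309818.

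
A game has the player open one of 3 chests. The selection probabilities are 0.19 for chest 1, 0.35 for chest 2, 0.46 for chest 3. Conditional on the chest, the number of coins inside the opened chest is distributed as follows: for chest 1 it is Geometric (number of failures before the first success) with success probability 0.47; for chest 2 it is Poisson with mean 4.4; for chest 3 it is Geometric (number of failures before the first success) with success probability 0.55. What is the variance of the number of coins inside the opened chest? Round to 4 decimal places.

5.4662

Per component, 1: μ=1.12766, E[X²]=3.67089; 2: μ=4.4, E[X²]=23.76; 3: μ=0.818182, E[X²]=2.15702.
E[X] = 0.19·1.12766 + 0.35·4.4 + 0.46·0.818182 = 2.13062.
E[X²] = 0.19·3.67089 + 0.35·23.76 + 0.46·2.15702 = 10.0057.
Var(X) = E[X²] − (E[X])² = 10.0057 − 4.53954 = 5.46616.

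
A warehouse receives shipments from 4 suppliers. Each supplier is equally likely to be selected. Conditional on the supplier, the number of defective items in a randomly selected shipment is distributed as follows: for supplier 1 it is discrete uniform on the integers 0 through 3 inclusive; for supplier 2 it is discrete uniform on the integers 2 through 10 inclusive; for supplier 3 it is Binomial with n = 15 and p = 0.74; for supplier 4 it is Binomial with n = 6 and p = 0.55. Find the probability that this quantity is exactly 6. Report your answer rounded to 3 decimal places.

0.036

Conditional on each supplier, P(X = 6): 1: 0; 2: 0.111111; 3: 0.00446226; 4: 0.0276806.
By total probability, P(X = 6) = 0.25·0 + 0.25·0.111111 + 0.25·0.00446226 + 0.25·0.0276806 = 0.0358135.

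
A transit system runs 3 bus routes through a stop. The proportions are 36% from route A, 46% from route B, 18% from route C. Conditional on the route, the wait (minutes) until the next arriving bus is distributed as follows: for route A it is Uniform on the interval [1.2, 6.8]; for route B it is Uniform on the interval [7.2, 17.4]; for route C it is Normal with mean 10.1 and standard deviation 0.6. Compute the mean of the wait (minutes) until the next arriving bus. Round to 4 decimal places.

Component means — A: 4; B: 12.3; C: 10.1.
E[X] = 0.36·4 + 0.46·12.3 + 0.18·10.1 = 8.916.

8.9160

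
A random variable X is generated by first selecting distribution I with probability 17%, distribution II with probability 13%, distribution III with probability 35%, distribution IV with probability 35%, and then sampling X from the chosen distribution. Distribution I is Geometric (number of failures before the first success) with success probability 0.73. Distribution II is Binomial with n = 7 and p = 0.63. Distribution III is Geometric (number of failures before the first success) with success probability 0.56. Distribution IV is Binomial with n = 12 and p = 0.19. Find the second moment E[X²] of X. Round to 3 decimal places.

6.023

For each component E[X²] = Var + (mean)², giving I: 0.64346; II: 21.0798; III: 2.02041; IV: 7.0452.
Overall E[X²] = 0.17·0.64346 + 0.13·21.0798 + 0.35·2.02041 + 0.35·7.0452 = 6.02273.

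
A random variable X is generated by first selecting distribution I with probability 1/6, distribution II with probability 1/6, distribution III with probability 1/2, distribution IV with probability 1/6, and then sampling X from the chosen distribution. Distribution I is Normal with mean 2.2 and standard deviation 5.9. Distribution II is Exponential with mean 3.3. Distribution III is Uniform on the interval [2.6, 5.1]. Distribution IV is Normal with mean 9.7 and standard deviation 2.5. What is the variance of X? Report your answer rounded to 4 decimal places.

14.7566

Per component, I: μ=2.2, E[X²]=39.65; II: μ=3.3, E[X²]=21.78; III: μ=3.85, E[X²]=15.3433; IV: μ=9.7, E[X²]=100.34.
E[X] = 0.166667·2.2 + 0.166667·3.3 + 0.5·3.85 + 0.166667·9.7 = 4.45833.
E[X²] = 0.166667·39.65 + 0.166667·21.78 + 0.5·15.3433 + 0.166667·100.34 = 34.6333.
Var(X) = E[X²] − (E[X])² = 34.6333 − 19.8767 = 14.7566.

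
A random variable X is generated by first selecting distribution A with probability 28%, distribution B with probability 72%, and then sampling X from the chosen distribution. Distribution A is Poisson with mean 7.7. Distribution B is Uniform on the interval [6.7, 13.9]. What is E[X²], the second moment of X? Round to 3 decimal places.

For each component E[X²] = Var + (mean)², giving A: 66.99; B: 110.41.
Overall E[X²] = 0.28·66.99 + 0.72·110.41 = 98.2524.

98.252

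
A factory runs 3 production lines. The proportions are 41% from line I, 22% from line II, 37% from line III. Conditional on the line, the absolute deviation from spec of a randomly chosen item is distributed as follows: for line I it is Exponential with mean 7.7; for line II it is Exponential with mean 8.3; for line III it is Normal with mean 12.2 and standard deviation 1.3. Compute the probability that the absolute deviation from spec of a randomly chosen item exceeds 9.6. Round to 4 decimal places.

0.5486

Conditional on each line, P(X > 9.6): I: 0.287437; II: 0.314546; III: 0.97725.
By total probability, P(X > 9.6) = 0.41·0.287437 + 0.22·0.314546 + 0.37·0.97725 = 0.548631.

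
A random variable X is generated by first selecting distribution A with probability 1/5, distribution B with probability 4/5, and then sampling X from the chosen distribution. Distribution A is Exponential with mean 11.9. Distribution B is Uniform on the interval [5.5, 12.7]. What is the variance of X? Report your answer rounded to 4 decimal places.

33.0324

Per component, A: μ=11.9, E[X²]=283.22; B: μ=9.1, E[X²]=87.13.
E[X] = 0.2·11.9 + 0.8·9.1 = 9.66.
E[X²] = 0.2·283.22 + 0.8·87.13 = 126.348.
Var(X) = E[X²] − (E[X])² = 126.348 − 93.3156 = 33.0324.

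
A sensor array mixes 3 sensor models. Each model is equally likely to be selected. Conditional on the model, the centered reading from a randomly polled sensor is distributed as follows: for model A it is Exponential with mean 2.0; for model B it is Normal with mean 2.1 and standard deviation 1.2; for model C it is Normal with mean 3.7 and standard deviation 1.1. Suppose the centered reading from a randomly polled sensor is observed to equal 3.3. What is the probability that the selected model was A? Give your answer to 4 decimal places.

0.1507

Likelihoods f(3.3 | ·): A: 0.096025; B: 0.201642; C: 0.339472.
Posterior ∝ prior × likelihood. Numerator for A: 0.333333·0.096025 = 0.0320083.
Normalizing constant: 0.333333·0.096025 + 0.333333·0.201642 + 0.333333·0.339472 = 0.21238.
P(A | observation) = 0.0320083 / 0.21238 = 0.150713.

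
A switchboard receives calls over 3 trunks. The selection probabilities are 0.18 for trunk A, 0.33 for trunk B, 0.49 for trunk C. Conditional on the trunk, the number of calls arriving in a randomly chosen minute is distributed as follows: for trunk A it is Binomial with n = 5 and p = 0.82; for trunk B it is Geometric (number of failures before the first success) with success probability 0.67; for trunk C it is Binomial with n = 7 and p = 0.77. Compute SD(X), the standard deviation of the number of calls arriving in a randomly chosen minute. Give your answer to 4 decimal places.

Per component, A: μ=4.1, E[X²]=17.548; B: μ=0.492537, E[X²]=0.977723; C: μ=5.39, E[X²]=30.2918.
E[X] = 0.18·4.1 + 0.33·0.492537 + 0.49·5.39 = 3.54164.
E[X²] = 0.18·17.548 + 0.33·0.977723 + 0.49·30.2918 = 18.3243.
Var(X) = E[X²] − (E[X])² = 18.3243 − 12.5432 = 5.78108.
SD(X) = √5.78108 = 2.40439.

2.4044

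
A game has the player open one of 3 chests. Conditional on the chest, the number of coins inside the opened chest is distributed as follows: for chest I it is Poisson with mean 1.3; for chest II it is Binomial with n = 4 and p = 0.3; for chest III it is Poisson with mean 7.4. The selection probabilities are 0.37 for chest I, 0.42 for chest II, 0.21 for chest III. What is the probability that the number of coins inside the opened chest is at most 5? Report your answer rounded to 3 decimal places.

0.842

Conditional on each chest, P(X ≤ 5): I: 0.997769; II: 1; III: 0.252557.
By total probability, P(X ≤ 5) = 0.37·0.997769 + 0.42·1 + 0.21·0.252557 = 0.842212.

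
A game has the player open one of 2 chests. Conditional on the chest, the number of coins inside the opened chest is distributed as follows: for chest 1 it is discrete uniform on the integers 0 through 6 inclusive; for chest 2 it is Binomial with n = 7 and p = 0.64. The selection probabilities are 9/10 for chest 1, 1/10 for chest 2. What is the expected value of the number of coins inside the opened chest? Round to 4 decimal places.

Component means — 1: 3; 2: 4.48.
E[X] = 0.9·3 + 0.1·4.48 = 3.148.

3.1480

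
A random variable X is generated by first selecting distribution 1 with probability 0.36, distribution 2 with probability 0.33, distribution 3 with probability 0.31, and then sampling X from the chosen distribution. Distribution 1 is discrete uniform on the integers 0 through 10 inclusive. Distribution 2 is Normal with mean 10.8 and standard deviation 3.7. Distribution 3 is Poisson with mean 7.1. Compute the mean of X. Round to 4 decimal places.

7.5650

Component means — 1: 5; 2: 10.8; 3: 7.1.
E[X] = 0.36·5 + 0.33·10.8 + 0.31·7.1 = 7.565.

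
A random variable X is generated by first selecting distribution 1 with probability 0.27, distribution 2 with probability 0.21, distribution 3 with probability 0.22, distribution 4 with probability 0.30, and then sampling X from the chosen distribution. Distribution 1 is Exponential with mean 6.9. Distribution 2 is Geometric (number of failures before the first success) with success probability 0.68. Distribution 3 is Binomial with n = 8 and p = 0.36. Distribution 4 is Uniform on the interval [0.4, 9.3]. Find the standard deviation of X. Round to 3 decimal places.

4.557

Per component, 1: μ=6.9, E[X²]=95.22; 2: μ=0.470588, E[X²]=0.913495; 3: μ=2.88, E[X²]=10.1376; 4: μ=4.85, E[X²]=30.1233.
E[X] = 0.27·6.9 + 0.21·0.470588 + 0.22·2.88 + 0.3·4.85 = 4.05042.
E[X²] = 0.27·95.22 + 0.21·0.913495 + 0.22·10.1376 + 0.3·30.1233 = 37.1685.
Var(X) = E[X²] − (E[X])² = 37.1685 − 16.4059 = 20.7626.
SD(X) = √20.7626 = 4.5566.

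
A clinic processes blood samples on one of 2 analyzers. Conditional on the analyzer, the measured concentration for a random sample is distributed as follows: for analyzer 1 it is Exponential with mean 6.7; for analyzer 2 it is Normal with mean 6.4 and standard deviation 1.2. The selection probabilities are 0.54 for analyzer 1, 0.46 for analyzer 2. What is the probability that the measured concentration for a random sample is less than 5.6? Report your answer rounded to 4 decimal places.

Conditional on each analyzer, P(X < 5.6): 1: 0.566482; 2: 0.252493.
By total probability, P(X < 5.6) = 0.54·0.566482 + 0.46·0.252493 = 0.422047.

0.4220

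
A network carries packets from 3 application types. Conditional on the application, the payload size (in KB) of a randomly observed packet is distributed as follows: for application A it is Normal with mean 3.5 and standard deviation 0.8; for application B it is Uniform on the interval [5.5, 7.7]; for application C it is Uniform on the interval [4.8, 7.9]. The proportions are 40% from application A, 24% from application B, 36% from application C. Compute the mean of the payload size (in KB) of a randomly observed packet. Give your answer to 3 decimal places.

Component means — A: 3.5; B: 6.6; C: 6.35.
E[X] = 0.4·3.5 + 0.24·6.6 + 0.36·6.35 = 5.27.

5.270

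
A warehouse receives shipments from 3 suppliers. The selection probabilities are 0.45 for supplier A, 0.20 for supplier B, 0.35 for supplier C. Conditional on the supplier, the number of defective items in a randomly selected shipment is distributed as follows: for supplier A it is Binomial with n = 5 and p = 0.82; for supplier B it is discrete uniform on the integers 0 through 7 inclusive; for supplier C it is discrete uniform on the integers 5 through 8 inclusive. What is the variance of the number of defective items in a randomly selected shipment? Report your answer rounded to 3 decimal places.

Per component, A: μ=4.1, E[X²]=17.548; B: μ=3.5, E[X²]=17.5; C: μ=6.5, E[X²]=43.5.
E[X] = 0.45·4.1 + 0.2·3.5 + 0.35·6.5 = 4.82.
E[X²] = 0.45·17.548 + 0.2·17.5 + 0.35·43.5 = 26.6216.
Var(X) = E[X²] − (E[X])² = 26.6216 − 23.2324 = 3.3892.

3.389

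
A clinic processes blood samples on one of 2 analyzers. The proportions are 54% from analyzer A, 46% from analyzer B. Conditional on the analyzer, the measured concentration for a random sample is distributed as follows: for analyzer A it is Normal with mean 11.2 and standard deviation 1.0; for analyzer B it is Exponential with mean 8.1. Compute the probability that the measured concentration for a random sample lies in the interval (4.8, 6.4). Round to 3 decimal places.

Conditional on each analyzer, P(4.8 < X < 6.4): A: 7.9325e-07; B: 0.0991032.
By total probability, P(4.8 < X < 6.4) = 0.54·7.9325e-07 + 0.46·0.0991032 = 0.0455879.

0.046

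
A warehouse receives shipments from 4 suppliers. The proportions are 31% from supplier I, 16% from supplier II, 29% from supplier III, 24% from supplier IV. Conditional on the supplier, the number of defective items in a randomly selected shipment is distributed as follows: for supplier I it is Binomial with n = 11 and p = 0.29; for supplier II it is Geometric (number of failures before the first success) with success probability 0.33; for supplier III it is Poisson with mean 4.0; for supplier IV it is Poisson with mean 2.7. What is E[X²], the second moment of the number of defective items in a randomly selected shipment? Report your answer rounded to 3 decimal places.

13.698

For each component E[X²] = Var + (mean)², giving I: 12.441; II: 10.2746; III: 20; IV: 9.99.
Overall E[X²] = 0.31·12.441 + 0.16·10.2746 + 0.29·20 + 0.24·9.99 = 13.6982.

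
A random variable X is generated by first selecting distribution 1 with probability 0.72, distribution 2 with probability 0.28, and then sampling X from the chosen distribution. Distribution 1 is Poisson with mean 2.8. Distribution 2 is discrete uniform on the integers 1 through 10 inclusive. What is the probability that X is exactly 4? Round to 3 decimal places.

0.140

Conditional on each component, P(X = 4): 1: 0.155739; 2: 0.1.
By total probability, P(X = 4) = 0.72·0.155739 + 0.28·0.1 = 0.140132.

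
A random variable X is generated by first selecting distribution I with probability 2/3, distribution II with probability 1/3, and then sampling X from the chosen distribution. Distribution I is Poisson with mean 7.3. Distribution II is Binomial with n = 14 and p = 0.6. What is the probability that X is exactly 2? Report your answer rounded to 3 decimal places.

Conditional on each component, P(X = 2): I: 0.0179997; II: 0.000549622.
By total probability, P(X = 2) = 0.666667·0.0179997 + 0.333333·0.000549622 = 0.012183.

0.012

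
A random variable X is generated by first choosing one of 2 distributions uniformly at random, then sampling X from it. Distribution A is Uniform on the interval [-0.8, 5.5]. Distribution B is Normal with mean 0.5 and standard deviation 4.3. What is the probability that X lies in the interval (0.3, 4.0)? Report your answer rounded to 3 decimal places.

Conditional on each component, P(0.3 < X < 4.0): A: 0.587302; B: 0.310713.
By total probability, P(0.3 < X < 4.0) = 0.5·0.587302 + 0.5·0.310713 = 0.449007.

0.449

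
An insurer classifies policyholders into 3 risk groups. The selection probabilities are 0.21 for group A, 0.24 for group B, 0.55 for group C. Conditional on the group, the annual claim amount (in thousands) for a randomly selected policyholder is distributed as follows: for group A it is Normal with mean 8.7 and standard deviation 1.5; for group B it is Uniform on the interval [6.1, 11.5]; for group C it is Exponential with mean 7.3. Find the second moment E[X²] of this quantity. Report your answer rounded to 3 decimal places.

For each component E[X²] = Var + (mean)², giving A: 77.94; B: 79.87; C: 106.58.
Overall E[X²] = 0.21·77.94 + 0.24·79.87 + 0.55·106.58 = 94.1552.

94.155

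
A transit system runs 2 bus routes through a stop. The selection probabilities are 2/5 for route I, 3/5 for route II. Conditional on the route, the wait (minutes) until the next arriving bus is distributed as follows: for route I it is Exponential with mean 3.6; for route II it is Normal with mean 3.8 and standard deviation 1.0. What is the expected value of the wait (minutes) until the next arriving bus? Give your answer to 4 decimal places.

Component means — I: 3.6; II: 3.8.
E[X] = 0.4·3.6 + 0.6·3.8 = 3.72.

3.7200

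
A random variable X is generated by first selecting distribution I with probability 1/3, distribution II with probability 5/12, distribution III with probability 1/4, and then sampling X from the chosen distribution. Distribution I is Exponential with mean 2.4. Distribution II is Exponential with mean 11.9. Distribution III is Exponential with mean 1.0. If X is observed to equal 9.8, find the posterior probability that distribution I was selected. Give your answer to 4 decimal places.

Likelihoods f(9.8 | ·): I: 0.00702133; II: 0.0368807; III: 5.54516e-05.
Posterior ∝ prior × likelihood. Numerator for I: 0.333333·0.00702133 = 0.00234044.
Normalizing constant: 0.333333·0.00702133 + 0.416667·0.0368807 + 0.25·5.54516e-05 = 0.0177213.
P(I | observation) = 0.00234044 / 0.0177213 = 0.13207.

0.1321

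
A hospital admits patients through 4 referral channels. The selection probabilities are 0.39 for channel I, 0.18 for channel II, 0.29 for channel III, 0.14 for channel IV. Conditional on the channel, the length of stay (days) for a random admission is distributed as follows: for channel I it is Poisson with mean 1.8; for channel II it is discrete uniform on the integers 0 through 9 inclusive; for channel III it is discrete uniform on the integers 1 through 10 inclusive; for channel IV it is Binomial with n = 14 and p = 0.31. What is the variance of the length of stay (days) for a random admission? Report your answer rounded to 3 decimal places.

Per component, I: μ=1.8, E[X²]=5.04; II: μ=4.5, E[X²]=28.5; III: μ=5.5, E[X²]=38.5; IV: μ=4.34, E[X²]=21.8302.
E[X] = 0.39·1.8 + 0.18·4.5 + 0.29·5.5 + 0.14·4.34 = 3.7146.
E[X²] = 0.39·5.04 + 0.18·28.5 + 0.29·38.5 + 0.14·21.8302 = 21.3168.
Var(X) = E[X²] − (E[X])² = 21.3168 − 13.7983 = 7.51857.

7.519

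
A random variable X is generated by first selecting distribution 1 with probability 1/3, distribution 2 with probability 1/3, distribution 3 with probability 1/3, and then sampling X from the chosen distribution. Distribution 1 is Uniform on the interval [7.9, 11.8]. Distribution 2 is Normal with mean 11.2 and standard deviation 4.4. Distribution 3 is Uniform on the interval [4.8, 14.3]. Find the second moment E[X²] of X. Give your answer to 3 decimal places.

113.938

For each component E[X²] = Var + (mean)², giving 1: 98.29; 2: 144.8; 3: 98.7233.
Overall E[X²] = 0.333333·98.29 + 0.333333·144.8 + 0.333333·98.7233 = 113.938.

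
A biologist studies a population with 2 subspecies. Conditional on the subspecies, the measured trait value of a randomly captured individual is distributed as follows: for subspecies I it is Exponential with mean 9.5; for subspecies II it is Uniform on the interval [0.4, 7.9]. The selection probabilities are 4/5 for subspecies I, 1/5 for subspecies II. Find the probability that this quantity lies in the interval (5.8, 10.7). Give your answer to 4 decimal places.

0.2311

Conditional on each subspecies, P(5.8 < X < 10.7): I: 0.218839; II: 0.28.
By total probability, P(5.8 < X < 10.7) = 0.8·0.218839 + 0.2·0.28 = 0.231072.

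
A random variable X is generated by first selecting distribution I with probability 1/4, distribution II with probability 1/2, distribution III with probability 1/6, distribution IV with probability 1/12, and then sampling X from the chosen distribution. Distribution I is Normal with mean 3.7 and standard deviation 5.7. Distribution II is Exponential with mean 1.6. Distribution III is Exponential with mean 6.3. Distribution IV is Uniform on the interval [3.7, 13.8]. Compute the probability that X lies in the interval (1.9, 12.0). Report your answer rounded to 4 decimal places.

0.4570

Conditional on each component, P(1.9 < X < 12.0): I: 0.551242; II: 0.30443; III: 0.590785; IV: 0.821782.
By total probability, P(1.9 < X < 12.0) = 0.25·0.551242 + 0.5·0.30443 + 0.166667·0.590785 + 0.0833333·0.821782 = 0.456971.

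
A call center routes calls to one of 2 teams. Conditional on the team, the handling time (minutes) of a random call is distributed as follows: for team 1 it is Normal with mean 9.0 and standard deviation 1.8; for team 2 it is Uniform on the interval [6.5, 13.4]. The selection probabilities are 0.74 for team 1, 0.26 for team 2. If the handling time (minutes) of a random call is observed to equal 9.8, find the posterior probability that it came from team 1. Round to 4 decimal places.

Likelihoods f(9.8 | ·): 1: 0.200791; 2: 0.144928.
Posterior ∝ prior × likelihood. Numerator for 1: 0.74·0.200791 = 0.148585.
Normalizing constant: 0.74·0.200791 + 0.26·0.144928 = 0.186267.
P(1 | observation) = 0.148585 / 0.186267 = 0.797703.

0.7977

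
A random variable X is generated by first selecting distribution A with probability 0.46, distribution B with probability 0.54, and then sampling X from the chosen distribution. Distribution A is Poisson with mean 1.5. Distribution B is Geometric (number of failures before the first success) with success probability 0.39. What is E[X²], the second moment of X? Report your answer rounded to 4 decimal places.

5.2117

For each component E[X²] = Var + (mean)², giving A: 3.75; B: 6.45694.
Overall E[X²] = 0.46·3.75 + 0.54·6.45694 = 5.21175.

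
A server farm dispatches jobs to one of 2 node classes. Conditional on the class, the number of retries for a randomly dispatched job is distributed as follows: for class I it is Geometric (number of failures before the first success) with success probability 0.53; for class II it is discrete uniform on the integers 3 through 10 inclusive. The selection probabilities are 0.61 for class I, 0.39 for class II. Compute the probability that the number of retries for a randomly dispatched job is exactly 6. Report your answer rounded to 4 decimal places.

0.0522

Conditional on each class, P(X = 6): I: 0.00571298; II: 0.125.
By total probability, P(X = 6) = 0.61·0.00571298 + 0.39·0.125 = 0.0522349.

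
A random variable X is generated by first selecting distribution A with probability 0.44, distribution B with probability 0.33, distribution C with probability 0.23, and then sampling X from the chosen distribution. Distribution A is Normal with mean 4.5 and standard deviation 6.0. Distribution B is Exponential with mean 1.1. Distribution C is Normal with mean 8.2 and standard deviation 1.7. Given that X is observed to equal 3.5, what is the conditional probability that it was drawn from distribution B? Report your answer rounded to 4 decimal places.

0.2931

Likelihoods f(3.5 | ·): A: 0.0655733; B: 0.0377365; C: 0.00513659.
Posterior ∝ prior × likelihood. Numerator for B: 0.33·0.0377365 = 0.012453.
Normalizing constant: 0.44·0.0655733 + 0.33·0.0377365 + 0.23·0.00513659 = 0.0424867.
P(B | observation) = 0.012453 / 0.0424867 = 0.293104.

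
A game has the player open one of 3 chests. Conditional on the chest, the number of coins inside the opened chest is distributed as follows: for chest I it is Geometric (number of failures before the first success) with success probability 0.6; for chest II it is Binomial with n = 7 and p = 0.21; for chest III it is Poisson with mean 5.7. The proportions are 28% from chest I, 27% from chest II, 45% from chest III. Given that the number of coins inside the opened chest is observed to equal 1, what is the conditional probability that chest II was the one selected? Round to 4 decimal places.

Likelihoods P(X=1 | ·): I: 0.24; II: 0.357339; III: 0.019072.
Posterior ∝ prior × likelihood. Numerator for II: 0.27·0.357339 = 0.0964814.
Normalizing constant: 0.28·0.24 + 0.27·0.357339 + 0.45·0.019072 = 0.172264.
P(II | observation) = 0.0964814 / 0.172264 = 0.560079.

0.5601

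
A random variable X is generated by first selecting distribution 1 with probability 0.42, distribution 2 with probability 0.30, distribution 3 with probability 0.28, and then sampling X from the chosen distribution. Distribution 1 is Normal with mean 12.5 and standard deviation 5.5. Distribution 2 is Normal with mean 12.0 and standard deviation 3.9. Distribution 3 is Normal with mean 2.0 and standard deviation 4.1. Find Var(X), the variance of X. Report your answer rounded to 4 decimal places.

43.3717

Per component, 1: μ=12.5, E[X²]=186.5; 2: μ=12, E[X²]=159.21; 3: μ=2, E[X²]=20.81.
E[X] = 0.42·12.5 + 0.3·12 + 0.28·2 = 9.41.
E[X²] = 0.42·186.5 + 0.3·159.21 + 0.28·20.81 = 131.92.
Var(X) = E[X²] − (E[X])² = 131.92 − 88.5481 = 43.3717.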